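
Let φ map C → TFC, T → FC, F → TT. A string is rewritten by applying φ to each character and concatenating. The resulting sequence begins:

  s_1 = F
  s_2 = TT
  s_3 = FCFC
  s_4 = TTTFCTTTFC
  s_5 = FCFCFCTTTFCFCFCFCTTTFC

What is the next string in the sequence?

φ(FCFCFCTTTFCFCFCFCTTTFC) expands symbol-by-symbol to TT TFC TT TFC TT TFC FC FC FC TT TFC TT TFC TT TFC TT TFC FC FC FC TT TFC; joining the 22 pieces gives the next term.

TTTFCTTTFCTTTFCFCFCFCTTTFCTTTFCTTTFCTTTFCFCFCFCTTTFC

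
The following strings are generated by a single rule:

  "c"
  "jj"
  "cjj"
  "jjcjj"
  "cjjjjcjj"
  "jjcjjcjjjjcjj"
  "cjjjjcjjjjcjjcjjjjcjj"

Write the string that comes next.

This is a Fibonacci-style word recurrence s(k) = s(k−2)·s(k−1): e.g. c·jj = cjj.
The next term joins jjcjjcjjjjcjj and cjjjjcjjjjcjjcjjjjcjj.

jjcjjcjjjjcjjcjjjjcjjjjcjjcjjjjcjj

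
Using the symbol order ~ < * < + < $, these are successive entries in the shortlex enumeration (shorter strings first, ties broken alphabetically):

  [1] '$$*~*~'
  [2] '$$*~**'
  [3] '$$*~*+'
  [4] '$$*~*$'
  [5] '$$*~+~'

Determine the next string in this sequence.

The successor of $$*~+~ increments the rightmost position that isn't already $ and resets every position after it to ~.

$$*~+*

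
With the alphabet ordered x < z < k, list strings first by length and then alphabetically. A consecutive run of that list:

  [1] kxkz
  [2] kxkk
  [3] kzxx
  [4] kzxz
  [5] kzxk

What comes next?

kzzx

Find the rightmost character of kzxk below k, bump it to the next letter, and reset everything to its right to x.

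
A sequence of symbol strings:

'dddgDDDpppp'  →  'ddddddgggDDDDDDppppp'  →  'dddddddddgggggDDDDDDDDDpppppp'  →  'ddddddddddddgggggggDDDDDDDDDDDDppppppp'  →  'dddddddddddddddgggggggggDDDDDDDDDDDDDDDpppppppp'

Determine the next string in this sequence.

Reading off run lengths: d runs 3, 6, 9, 12, 15; g runs 1, 3, 5, 7, 9; D runs 3, 6, 9, 12, 15; p runs 4, 5, 6, 7, 8 — each is linear in n (n = 1, 2, …).
Setting n = 6 gives 18, 11, 18, 9 characters in each block.

ddddddddddddddddddgggggggggggDDDDDDDDDDDDDDDDDDppppppppp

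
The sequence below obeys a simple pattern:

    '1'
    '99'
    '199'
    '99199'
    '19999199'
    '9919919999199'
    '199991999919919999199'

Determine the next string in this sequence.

9919919999199199991999919919999199

Each term (from the third on) is the two preceding terms concatenated in order: term 3 = 1·99 = 199.
Continuing: 9919919999199 · 199991999919919999199 gives term 8.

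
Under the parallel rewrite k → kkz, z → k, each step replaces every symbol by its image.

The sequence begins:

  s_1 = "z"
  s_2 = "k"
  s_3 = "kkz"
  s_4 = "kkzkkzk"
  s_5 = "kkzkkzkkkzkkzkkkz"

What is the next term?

kkzkkzkkkzkkzkkkzkkzkkzkkkzkkzkkkzkkzkkzk

Applying the rule to each of the 17 symbols of kkzkkzkkkzkkzkkkz gives the pieces kkz kkz k kkz kkz k kkz kkz kkz k kkz kkz k kkz kkz kkz k, which concatenate to the answer.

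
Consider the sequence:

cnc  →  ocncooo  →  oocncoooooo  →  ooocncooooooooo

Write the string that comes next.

Each term wraps the previous one in o on the left and ooo on the right.
Applying this once more to ooocncooooooooo:

oooocncoooooooooooo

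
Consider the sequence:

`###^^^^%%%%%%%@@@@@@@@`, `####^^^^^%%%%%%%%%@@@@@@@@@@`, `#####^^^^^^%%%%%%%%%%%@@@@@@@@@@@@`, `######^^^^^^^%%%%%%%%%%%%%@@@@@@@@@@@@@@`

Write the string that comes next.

#######^^^^^^^^%%%%%%%%%%%%%%%@@@@@@@@@@@@@@@@

Reading off run lengths: # runs 3, 4, 5, 6; ^ runs 4, 5, 6, 7; % runs 7, 9, 11, 13; @ runs 8, 10, 12, 14 — each is linear in n, where the shown terms are n = 3, 4, 5, 6.
At n = 7 the blocks have lengths 7, 8, 15, 16.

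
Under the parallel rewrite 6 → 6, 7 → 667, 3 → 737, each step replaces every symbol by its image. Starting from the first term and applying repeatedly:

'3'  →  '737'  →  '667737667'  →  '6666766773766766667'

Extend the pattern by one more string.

666666766667667737667666676666667

Replace each of the 19 characters of 6666766773766766667 in place — 6 6 6 6 667 6 6 667 667 737 667 6 6 667 6 6 6 6 667 — and concatenate.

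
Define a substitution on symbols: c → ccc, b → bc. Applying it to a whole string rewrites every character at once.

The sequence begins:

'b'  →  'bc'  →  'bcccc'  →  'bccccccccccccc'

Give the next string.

Applying the rule to each of the 14 symbols of bccccccccccccc gives the pieces bc ccc ccc ccc ccc ccc ccc ccc ccc ccc ccc ccc ccc ccc, which concatenate to the answer.

bcccccccccccccccccccccccccccccccccccccccc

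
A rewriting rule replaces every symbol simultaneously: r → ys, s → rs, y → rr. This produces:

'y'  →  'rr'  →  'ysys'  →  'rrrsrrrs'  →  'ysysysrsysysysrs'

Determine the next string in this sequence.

Applying the rule to each of the 16 symbols of ysysysrsysysysrs gives the pieces rr rs rr rs rr rs ys rs rr rs rr rs rr rs ys rs, which concatenate to the answer.

rrrsrrrsrrrsysrsrrrsrrrsrrrsysrs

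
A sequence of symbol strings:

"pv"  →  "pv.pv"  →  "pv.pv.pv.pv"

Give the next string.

s(k+1) = s(k)·.·s(k) — each term doubles the last with '.' between the halves.
One more doubling of pv.pv.pv.pv gives the answer.

pv.pv.pv.pv.pv.pv.pv.pv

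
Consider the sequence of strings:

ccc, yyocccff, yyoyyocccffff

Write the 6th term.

s(k+1) = yyo·s(k)·ff, so each term gains yyo as a prefix and ff as a suffix.
From yyoyyocccffff, 3 further steps: yyoyyocccffff → yyoyyoyyocccffffff → yyoyyoyyoyyocccffffffff → (answer).

yyoyyoyyoyyoyyocccffffffffff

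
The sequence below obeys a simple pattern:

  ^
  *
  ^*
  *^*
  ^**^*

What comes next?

*^*^**^*

From term 3 onward, concatenate the second-to-last term with the last: ^·* = ^*, *·^* = *^*, …
Continuing: *^* · ^**^* gives term 6.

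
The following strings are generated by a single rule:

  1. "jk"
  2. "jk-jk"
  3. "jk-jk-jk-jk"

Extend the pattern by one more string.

Each string is two copies of the previous one joined by '-'.
One more doubling of jk-jk-jk-jk gives the answer.

jk-jk-jk-jk-jk-jk-jk-jk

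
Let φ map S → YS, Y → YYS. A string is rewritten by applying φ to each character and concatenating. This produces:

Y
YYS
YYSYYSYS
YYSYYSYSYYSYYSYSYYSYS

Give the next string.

Rewriting the 21 symbols of YYSYYSYSYYSYYSYSYYSYS one by one yields YYS YYS YS YYS YYS YS YYS YS YYS YYS YS YYS YYS YS YYS YS YYS YYS YS YYS YS; concatenated:

YYSYYSYSYYSYYSYSYYSYSYYSYYSYSYYSYYSYSYYSYSYYSYYSYSYYSYS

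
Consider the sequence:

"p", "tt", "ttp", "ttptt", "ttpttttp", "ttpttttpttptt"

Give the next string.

ttpttttpttpttttpttttp

Each term (from the third on) is the previous term followed by the one before it: term 3 = tt·p = ttp.
So term 7 is ttpttttpttptt·ttpttttp.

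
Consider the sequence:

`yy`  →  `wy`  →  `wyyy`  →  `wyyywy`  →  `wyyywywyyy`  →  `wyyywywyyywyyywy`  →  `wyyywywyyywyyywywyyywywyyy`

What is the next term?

From term 3 onward, concatenate the last term with the second-to-last: wy·yy = wyyy, wyyy·wy = wyyywy, …
Continuing: wyyywywyyywyyywywyyywywyyy · wyyywywyyywyyywy gives term 8.

wyyywywyyywyyywywyyywywyyywyyywywyyywyyywy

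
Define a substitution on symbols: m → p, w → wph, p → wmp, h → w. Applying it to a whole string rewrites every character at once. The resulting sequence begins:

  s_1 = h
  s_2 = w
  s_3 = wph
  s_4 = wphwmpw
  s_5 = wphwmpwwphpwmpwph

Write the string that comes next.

Replace each of the 17 characters of wphwmpwwphpwmpwph in place — wph wmp w wph p wmp wph wph wmp w wmp wph p wmp wph wmp w — and concatenate.

wphwmpwwphpwmpwphwphwmpwwmpwphpwmpwphwmpw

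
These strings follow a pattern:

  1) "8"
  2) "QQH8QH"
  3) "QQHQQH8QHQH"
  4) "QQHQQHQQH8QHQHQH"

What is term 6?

QQHQQHQQHQQHQQH8QHQHQHQHQH

Every step adds QQH to the front and QH to the end of the previous string.
From QQHQQHQQH8QHQHQH, 2 further steps: QQHQQHQQH8QHQHQH → QQHQQHQQHQQH8QHQHQHQH → (answer).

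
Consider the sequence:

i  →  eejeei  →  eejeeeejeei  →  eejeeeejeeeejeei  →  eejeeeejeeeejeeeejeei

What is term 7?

eejeeeejeeeejeeeejeeeejeeeejeei

Each term is the previous one with eejee prepended.
From eejeeeejeeeejeeeejeei, 2 further steps: eejeeeejeeeejeeeejeei → eejeeeejeeeejeeeejeeeejeei → (answer).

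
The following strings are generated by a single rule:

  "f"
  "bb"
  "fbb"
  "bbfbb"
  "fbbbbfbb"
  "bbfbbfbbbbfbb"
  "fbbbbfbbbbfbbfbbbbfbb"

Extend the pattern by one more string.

bbfbbfbbbbfbbfbbbbfbbbbfbbfbbbbfbb

This is a Fibonacci-style word recurrence s(k) = s(k−2)·s(k−1): e.g. f·bb = fbb.
So term 8 is bbfbbfbbbbfbb·fbbbbfbbbbfbbfbbbbfbb.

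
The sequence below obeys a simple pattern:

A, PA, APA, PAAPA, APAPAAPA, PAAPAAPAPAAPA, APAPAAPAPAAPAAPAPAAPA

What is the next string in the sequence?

Each term (from the third on) is the two preceding terms concatenated in order: term 3 = A·PA = APA.
Continuing: PAAPAAPAPAAPA · APAPAAPAPAAPAAPAPAAPA gives term 8.

PAAPAAPAPAAPAAPAPAAPAPAAPAAPAPAAPA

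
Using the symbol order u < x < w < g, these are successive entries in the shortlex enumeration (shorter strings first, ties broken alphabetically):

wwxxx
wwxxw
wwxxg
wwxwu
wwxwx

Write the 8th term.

wwxgu

Advancing 3 positions from wwxwx through wwxwx → wwxww → wwxwg reaches term 8.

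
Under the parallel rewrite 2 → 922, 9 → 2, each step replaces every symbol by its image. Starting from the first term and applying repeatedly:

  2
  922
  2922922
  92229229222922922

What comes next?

29229229222922922292292292229229222922922

φ(92229229222922922) expands symbol-by-symbol to 2 922 922 922 2 922 922 2 922 922 922 2 922 922 2 922 922; joining the 17 pieces gives the next term.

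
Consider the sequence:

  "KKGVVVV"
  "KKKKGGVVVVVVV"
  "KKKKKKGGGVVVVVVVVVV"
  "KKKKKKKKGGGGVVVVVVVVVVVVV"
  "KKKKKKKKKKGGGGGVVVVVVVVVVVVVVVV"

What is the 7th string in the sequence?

KKKKKKKKKKKKKKGGGGGGGVVVVVVVVVVVVVVVVVVVVVV

Reading off run lengths: K runs 2, 4, 6, 8, 10; G runs 1, 2, 3, 4, 5; V runs 4, 7, 10, 13, 16 — each is linear in n (n = 1, 2, …).
At n = 7 the blocks have lengths 14, 7, 22.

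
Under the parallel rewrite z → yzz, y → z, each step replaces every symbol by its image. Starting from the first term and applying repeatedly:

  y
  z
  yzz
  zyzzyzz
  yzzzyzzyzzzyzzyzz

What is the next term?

zyzzyzzyzzzyzzyzzzyzzyzzyzzzyzzyzzzyzzyzz

Replace each of the 17 characters of yzzzyzzyzzzyzzyzz in place — z yzz yzz yzz z yzz yzz z yzz yzz yzz z yzz yzz z yzz yzz — and concatenate.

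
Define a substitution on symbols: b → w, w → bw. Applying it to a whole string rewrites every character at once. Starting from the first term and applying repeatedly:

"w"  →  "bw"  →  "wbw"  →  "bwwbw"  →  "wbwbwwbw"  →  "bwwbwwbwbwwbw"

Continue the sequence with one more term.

Rewriting the 13 symbols of bwwbwwbwbwwbw one by one yields w bw bw w bw bw w bw w bw bw w bw; concatenated:

wbwbwwbwbwwbwwbwbwwbw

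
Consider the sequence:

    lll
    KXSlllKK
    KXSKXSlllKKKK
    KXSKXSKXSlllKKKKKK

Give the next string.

Each term wraps the previous one in KXS on the left and KK on the right.
So the next term is KXS·KXSKXSKXSlllKKKKKK·KK.

KXSKXSKXSKXSlllKKKKKKKK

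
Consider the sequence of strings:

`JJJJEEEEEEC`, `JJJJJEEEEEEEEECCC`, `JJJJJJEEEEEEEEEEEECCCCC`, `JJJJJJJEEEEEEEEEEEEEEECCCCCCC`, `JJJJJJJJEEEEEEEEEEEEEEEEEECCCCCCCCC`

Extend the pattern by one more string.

JJJJJJJJJEEEEEEEEEEEEEEEEEEEEECCCCCCCCCCC

Each string has the form J^{n+3} E^{3n+3} C^{2n-1} (n = 1, 2, …).
Setting n = 6 gives 9, 21, 11 characters in each block.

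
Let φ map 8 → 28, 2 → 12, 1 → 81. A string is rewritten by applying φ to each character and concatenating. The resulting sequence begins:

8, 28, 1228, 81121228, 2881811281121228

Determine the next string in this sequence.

12282881288181122881811281121228

Applying the rule to each of the 16 symbols of 2881811281121228 gives the pieces 12 28 28 81 28 81 81 12 28 81 81 12 81 12 12 28, which concatenate to the answer.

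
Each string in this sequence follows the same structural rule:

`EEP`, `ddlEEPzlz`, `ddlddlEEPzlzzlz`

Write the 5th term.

ddlddlddlddlEEPzlzzlzzlzzlz

s(k+1) = ddl·s(k)·zlz, so each term gains ddl as a prefix and zlz as a suffix.
From ddlddlEEPzlzzlz, 2 further steps: ddlddlEEPzlzzlz → ddlddlddlEEPzlzzlzzlz → (answer).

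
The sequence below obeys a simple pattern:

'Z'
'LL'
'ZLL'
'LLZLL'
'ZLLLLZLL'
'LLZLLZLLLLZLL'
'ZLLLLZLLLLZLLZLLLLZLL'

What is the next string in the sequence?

LLZLLZLLLLZLLZLLLLZLLLLZLLZLLLLZLL

This is a Fibonacci-style word recurrence s(k) = s(k−2)·s(k−1): e.g. Z·LL = ZLL.
So term 8 is LLZLLZLLLLZLL·ZLLLLZLLLLZLLZLLLLZLL.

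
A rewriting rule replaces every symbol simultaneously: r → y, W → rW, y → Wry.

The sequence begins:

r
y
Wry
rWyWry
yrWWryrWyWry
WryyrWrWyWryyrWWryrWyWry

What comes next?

rWyWryWryyrWyrWWryrWyWryWryyrWrWyWryyrWWryrWyWry

Applying the rule to each of the 24 symbols of WryyrWrWyWryyrWWryrWyWry gives the pieces rW y Wry Wry y rW y rW Wry rW y Wry Wry y rW rW y Wry y rW Wry rW y Wry, which concatenate to the answer.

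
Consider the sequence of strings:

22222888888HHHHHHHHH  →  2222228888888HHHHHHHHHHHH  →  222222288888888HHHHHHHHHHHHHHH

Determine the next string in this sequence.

Reading off run lengths: 2 runs 5, 6, 7; 8 runs 6, 7, 8; H runs 9, 12, 15 — each is linear in n, where the shown terms are n = 3, 4, 5.
For the next term, n = 6, so the run lengths are 8, 9, 18.

22222222888888888HHHHHHHHHHHHHHHHHH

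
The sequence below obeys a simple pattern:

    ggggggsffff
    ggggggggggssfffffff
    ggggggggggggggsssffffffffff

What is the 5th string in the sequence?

ggggggggggggggggggggggsssssffffffffffffffff

Term n consists of 4n-2 g's, followed by n-1 s's, followed by 3n-2 f's, where the shown terms are n = 2, 3, 4.
Setting n = 6 gives 22, 5, 16 characters in each block.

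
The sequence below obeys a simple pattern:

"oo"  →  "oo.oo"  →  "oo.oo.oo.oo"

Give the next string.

oo.oo.oo.oo.oo.oo.oo.oo

Each string is two copies of the previous one joined by '.'.
One more doubling of oo.oo.oo.oo gives the answer.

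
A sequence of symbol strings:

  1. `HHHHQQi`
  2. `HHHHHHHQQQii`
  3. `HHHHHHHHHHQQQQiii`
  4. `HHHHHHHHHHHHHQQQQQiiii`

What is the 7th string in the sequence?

HHHHHHHHHHHHHHHHHHHHHHQQQQQQQQiiiiiii

Term n consists of 3n+1 H's, followed by n+1 Q's, followed by n i's (n = 1, 2, …).
For term 7, n = 7, so the run lengths are 22, 8, 7.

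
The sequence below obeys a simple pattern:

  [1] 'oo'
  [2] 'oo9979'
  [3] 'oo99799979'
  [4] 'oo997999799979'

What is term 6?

Each term is the previous one with 9979 appended.
From oo997999799979, 2 further steps: oo997999799979 → oo9979997999799979 → (answer).

oo99799979997999799979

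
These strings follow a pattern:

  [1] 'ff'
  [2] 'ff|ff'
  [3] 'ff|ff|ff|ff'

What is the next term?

ff|ff|ff|ff|ff|ff|ff|ff

Each string is two copies of the previous one joined by '|'.
One more doubling of ff|ff|ff|ff gives the answer.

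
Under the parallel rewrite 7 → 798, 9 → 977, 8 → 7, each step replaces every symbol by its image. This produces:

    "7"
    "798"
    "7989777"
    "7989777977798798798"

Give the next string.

Applying the rule to each of the 19 symbols of 7989777977798798798 gives the pieces 798 977 7 977 798 798 798 977 798 798 798 977 7 798 977 7 798 977 7, which concatenate to the answer.

7989777977798798798977798798798977779897777989777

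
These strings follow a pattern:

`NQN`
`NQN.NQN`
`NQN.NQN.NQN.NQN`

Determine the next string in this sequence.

s(k+1) = s(k)·.·s(k) — each term doubles the last with '.' between the halves.
One more doubling of NQN.NQN.NQN.NQN gives the answer.

NQN.NQN.NQN.NQN.NQN.NQN.NQN.NQN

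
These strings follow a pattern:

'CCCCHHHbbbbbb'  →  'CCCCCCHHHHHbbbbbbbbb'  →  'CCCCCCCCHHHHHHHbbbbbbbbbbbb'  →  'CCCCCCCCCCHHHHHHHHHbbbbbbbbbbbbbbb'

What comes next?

Reading off run lengths: C runs 4, 6, 8, 10; H runs 3, 5, 7, 9; b runs 6, 9, 12, 15 — each is linear in n (n = 1, 2, …).
For the next term, n = 5, so the run lengths are 12, 11, 18.

CCCCCCCCCCCCHHHHHHHHHHHbbbbbbbbbbbbbbbbbb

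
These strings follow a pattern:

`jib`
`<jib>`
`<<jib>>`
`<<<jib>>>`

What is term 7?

<<<<<<jib>>>>>>

Each term wraps the previous one in < on the left and > on the right.
From <<<jib>>>, 3 further steps: <<<jib>>> → <<<<jib>>>> → <<<<<jib>>>>> → (answer).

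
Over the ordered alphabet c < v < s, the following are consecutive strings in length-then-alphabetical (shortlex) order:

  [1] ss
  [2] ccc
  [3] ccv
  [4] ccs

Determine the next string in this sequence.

cvc

Find the rightmost character of ccs below s, bump it to the next letter, and reset everything to its right to c.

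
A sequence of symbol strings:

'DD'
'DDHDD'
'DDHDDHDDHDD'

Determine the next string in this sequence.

DDHDDHDDHDDHDDHDDHDDHDD

Every step duplicates the string with 'H' between the halves.
One more doubling of DDHDDHDDHDD gives the answer.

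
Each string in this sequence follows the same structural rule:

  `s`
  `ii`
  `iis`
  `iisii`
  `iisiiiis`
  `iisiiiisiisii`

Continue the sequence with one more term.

This is a Fibonacci-style word recurrence s(k) = s(k−1)·s(k−2): e.g. ii·s = iis.
The next term joins iisiiiisiisii and iisiiiis.

iisiiiisiisiiiisiiiis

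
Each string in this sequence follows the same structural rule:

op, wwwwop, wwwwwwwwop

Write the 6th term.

wwwwwwwwwwwwwwwwwwwwop

The strings grow by a fixed prefix wwww each time.
From wwwwwwwwop, 3 further steps: wwwwwwwwop → wwwwwwwwwwwwop → wwwwwwwwwwwwwwwwop → (answer).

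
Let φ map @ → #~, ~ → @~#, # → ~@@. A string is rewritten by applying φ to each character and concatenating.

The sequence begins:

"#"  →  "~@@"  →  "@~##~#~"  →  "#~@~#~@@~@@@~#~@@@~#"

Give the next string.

Applying the rule to each of the 20 symbols of #~@~#~@@~@@@~#~@@@~# gives the pieces ~@@ @~# #~ @~# ~@@ @~# #~ #~ @~# #~ #~ #~ @~# ~@@ @~# #~ #~ #~ @~# ~@@, which concatenate to the answer.

~@@@~##~@~#~@@@~##~#~@~##~#~#~@~#~@@@~##~#~#~@~#~@@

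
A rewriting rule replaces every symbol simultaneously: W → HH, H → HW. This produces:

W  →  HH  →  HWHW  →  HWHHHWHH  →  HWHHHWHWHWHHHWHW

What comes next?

HWHHHWHWHWHHHWHHHWHHHWHWHWHHHWHH

Replace each of the 16 characters of HWHHHWHWHWHHHWHW in place — HW HH HW HW HW HH HW HH HW HH HW HW HW HH HW HH — and concatenate.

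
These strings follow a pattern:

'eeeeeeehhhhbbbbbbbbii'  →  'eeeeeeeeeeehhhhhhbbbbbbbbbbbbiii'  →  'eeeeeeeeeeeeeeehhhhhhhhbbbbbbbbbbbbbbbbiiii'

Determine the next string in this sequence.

eeeeeeeeeeeeeeeeeeehhhhhhhhhhbbbbbbbbbbbbbbbbbbbbiiiii

The n-th term is 4n-1 e's then 2n h's then 4n b's then n i's, where the shown terms are n = 2, 3, 4.
At n = 5 the blocks have lengths 19, 10, 20, 5.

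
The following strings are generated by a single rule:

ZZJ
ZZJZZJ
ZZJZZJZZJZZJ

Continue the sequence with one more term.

ZZJZZJZZJZZJZZJZZJZZJZZJ

Each string is two copies of the previous one concatenated.
One more doubling of ZZJZZJZZJZZJ gives the answer.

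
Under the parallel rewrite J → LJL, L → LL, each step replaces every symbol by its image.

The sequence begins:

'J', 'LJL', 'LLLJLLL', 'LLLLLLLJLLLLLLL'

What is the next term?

LLLLLLLLLLLLLLLJLLLLLLLLLLLLLLL

Replace each of the 15 characters of LLLLLLLJLLLLLLL in place — LL LL LL LL LL LL LL LJL LL LL LL LL LL LL LL — and concatenate.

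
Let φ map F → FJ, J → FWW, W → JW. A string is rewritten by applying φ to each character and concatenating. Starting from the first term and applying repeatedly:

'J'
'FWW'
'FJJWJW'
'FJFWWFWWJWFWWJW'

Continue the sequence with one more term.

Rewriting the 15 symbols of FJFWWFWWJWFWWJW one by one yields FJ FWW FJ JW JW FJ JW JW FWW JW FJ JW JW FWW JW; concatenated:

FJFWWFJJWJWFJJWJWFWWJWFJJWJWFWWJW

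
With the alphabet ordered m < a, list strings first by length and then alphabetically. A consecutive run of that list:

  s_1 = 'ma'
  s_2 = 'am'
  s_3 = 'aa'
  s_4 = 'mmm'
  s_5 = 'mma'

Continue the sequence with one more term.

Treat mma as a base-2 numeral over the given alphabet and add one, carrying through any trailing a's.

mam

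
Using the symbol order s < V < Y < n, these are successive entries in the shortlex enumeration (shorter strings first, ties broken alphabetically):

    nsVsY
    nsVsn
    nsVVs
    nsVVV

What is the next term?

nsVVY

Treat nsVVV as a base-4 numeral over the given alphabet and add one, carrying through any trailing n's.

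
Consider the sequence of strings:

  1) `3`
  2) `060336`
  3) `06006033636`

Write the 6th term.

Every step adds 060 to the front and 36 to the end of the previous string.
From 06006033636, 3 further steps: 06006033636 → 0600600603363636 → 060060060060336363636 → (answer).

06006006006006033636363636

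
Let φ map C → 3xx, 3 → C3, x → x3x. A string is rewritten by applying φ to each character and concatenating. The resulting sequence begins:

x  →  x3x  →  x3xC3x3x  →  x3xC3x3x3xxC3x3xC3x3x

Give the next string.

x3xC3x3x3xxC3x3xC3x3xC3x3xx3x3xxC3x3xC3x3x3xxC3x3xC3x3x

Applying the rule to each of the 21 symbols of x3xC3x3x3xxC3x3xC3x3x gives the pieces x3x C3 x3x 3xx C3 x3x C3 x3x C3 x3x x3x 3xx C3 x3x C3 x3x 3xx C3 x3x C3 x3x, which concatenate to the answer.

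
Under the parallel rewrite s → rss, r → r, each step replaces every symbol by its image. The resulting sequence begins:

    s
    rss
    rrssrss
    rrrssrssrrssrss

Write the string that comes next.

rrrrssrssrrssrssrrrssrssrrssrss

Replace each of the 15 characters of rrrssrssrrssrss in place — r r r rss rss r rss rss r r rss rss r rss rss — and concatenate.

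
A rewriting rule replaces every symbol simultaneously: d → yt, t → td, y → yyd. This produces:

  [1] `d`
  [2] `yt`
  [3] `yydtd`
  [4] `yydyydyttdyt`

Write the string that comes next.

Expanding yydyydyttdyt: y→yyd, y→yyd, d→yt, y→yyd, y→yyd, d→yt, y→yyd, t→td, t→td, d→yt, y→yyd, t→td. Concatenated: yyd yyd yt yyd yyd yt yyd td td yt yyd td.

yydyydytyydyydytyydtdtdytyydtd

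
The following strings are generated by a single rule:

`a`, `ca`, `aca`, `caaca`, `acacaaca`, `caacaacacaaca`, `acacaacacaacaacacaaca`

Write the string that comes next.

caacaacacaacaacacaacacaacaacacaaca

From term 3 onward, concatenate the second-to-last term with the last: a·ca = aca, ca·aca = caaca, …
Continuing: caacaacacaaca · acacaacacaacaacacaaca gives term 8.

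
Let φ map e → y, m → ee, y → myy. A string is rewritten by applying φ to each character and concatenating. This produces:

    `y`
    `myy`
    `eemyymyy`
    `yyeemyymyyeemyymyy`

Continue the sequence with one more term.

myymyyyyeemyymyyeemyymyyyyeemyymyyeemyymyy

Applying the rule to each of the 18 symbols of yyeemyymyyeemyymyy gives the pieces myy myy y y ee myy myy ee myy myy y y ee myy myy ee myy myy, which concatenate to the answer.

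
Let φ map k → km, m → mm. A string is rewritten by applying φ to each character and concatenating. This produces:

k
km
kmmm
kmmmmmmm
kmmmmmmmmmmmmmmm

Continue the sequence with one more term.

Rewriting the 16 symbols of kmmmmmmmmmmmmmmm one by one yields km mm mm mm mm mm mm mm mm mm mm mm mm mm mm mm; concatenated:

kmmmmmmmmmmmmmmmmmmmmmmmmmmmmmmm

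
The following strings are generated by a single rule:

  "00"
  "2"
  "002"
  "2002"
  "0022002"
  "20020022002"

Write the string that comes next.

002200220020022002

From term 3 onward, concatenate the second-to-last term with the last: 00·2 = 002, 2·002 = 2002, …
The next term joins 0022002 and 20020022002.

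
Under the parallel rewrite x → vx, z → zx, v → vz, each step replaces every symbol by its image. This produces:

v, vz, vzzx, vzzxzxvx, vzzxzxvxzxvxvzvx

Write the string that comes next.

φ(vzzxzxvxzxvxvzvx) expands symbol-by-symbol to vz zx zx vx zx vx vz vx zx vx vz vx vz zx vz vx; joining the 16 pieces gives the next term.

vzzxzxvxzxvxvzvxzxvxvzvxvzzxvzvx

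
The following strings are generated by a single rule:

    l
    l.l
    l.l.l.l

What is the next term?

l.l.l.l.l.l.l.l

Every step duplicates the string with '.' between the halves.
So the next term is two copies of l.l.l.l with '.' between the halves.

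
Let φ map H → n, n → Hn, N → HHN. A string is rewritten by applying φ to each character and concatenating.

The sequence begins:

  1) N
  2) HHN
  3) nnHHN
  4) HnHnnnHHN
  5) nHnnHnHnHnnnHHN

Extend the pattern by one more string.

Replace each of the 15 characters of nHnnHnHnHnnnHHN in place — Hn n Hn Hn n Hn n Hn n Hn Hn Hn n n HHN — and concatenate.

HnnHnHnnHnnHnnHnHnHnnnHHN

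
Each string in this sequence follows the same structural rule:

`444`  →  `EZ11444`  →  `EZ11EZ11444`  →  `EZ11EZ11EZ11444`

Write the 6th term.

The strings grow by a fixed prefix EZ11 each time.
From EZ11EZ11EZ11444, 2 further steps: EZ11EZ11EZ11444 → EZ11EZ11EZ11EZ11444 → (answer).

EZ11EZ11EZ11EZ11EZ11444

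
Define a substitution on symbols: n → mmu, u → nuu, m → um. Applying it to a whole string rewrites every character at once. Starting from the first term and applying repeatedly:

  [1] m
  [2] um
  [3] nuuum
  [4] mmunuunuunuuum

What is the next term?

Replace each of the 14 characters of mmunuunuunuuum in place — um um nuu mmu nuu nuu mmu nuu nuu mmu nuu nuu nuu um — and concatenate.

umumnuummunuunuummunuunuummunuunuunuuum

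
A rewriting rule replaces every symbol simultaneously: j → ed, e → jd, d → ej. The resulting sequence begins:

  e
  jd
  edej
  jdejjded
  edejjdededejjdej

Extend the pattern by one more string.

Rewriting the 16 symbols of edejjdededejjdej one by one yields jd ej jd ed ed ej jd ej jd ej jd ed ed ej jd ed; concatenated:

jdejjdededejjdejjdejjdededejjded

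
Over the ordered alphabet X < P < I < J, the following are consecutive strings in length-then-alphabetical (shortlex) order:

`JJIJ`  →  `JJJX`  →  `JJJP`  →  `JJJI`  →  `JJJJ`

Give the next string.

XXXXX

After JJJJ the length-4 strings are exhausted; the first length-5 string is 5 copies of X.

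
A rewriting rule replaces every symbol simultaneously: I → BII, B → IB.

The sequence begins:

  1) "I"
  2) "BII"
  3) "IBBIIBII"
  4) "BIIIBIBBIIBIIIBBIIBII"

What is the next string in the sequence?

IBBIIBIIBIIIBBIIIBIBBIIBIIIBBIIBIIBIIIBIBBIIBIIIBBIIBII

Applying the rule to each of the 21 symbols of BIIIBIBBIIBIIIBBIIBII gives the pieces IB BII BII BII IB BII IB IB BII BII IB BII BII BII IB IB BII BII IB BII BII, which concatenate to the answer.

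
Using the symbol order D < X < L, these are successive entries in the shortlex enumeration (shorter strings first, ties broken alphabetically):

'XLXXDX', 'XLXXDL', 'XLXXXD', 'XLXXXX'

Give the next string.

XLXXXL

Find the rightmost character of XLXXXX below L, bump it to the next letter, and reset everything to its right to D.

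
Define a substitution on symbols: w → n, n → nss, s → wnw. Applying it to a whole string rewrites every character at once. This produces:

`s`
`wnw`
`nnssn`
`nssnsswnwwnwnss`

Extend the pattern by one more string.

φ(nssnsswnwwnwnss) expands symbol-by-symbol to nss wnw wnw nss wnw wnw n nss n n nss n nss wnw wnw; joining the 15 pieces gives the next term.

nsswnwwnwnsswnwwnwnnssnnnssnnsswnwwnw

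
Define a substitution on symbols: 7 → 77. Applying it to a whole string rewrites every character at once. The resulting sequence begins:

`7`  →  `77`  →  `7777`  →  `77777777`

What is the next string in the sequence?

Rewriting each symbol of 77777777: 7→77, 7→77, 7→77, 7→77, 7→77, 7→77, 7→77, 7→77, which concatenates to 77 77 77 77 77 77 77 77.

7777777777777777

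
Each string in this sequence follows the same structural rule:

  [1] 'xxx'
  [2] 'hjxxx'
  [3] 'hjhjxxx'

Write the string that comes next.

hjhjhjxxx

Each term is the previous one with hj prepended.
One more step from hjhjxxx gives the answer.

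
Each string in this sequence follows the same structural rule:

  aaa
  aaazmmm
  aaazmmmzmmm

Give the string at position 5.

Every step adds zmmm to the end: s(k+1) = s(k)·zmmm.
From aaazmmmzmmm, 2 further steps: aaazmmmzmmm → aaazmmmzmmmzmmm → (answer).

aaazmmmzmmmzmmmzmmm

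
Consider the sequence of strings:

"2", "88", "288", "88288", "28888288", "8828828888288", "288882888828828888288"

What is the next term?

This is a Fibonacci-style word recurrence s(k) = s(k−2)·s(k−1): e.g. 2·88 = 288.
So term 8 is 8828828888288·288882888828828888288.

8828828888288288882888828828888288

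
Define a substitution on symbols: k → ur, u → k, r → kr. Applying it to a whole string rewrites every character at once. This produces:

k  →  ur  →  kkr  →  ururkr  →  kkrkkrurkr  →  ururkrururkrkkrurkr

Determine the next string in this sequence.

kkrkkrurkrkkrkkrurkrururkrkkrurkr

φ(ururkrururkrkkrurkr) expands symbol-by-symbol to k kr k kr ur kr k kr k kr ur kr ur ur kr k kr ur kr; joining the 19 pieces gives the next term.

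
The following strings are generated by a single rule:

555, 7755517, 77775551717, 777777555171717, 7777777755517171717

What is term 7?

777777777777555171717171717

s(k+1) = 77·s(k)·17, so each term gains 77 as a prefix and 17 as a suffix.
From 7777777755517171717, 2 further steps: 7777777755517171717 → 77777777775551717171717 → (answer).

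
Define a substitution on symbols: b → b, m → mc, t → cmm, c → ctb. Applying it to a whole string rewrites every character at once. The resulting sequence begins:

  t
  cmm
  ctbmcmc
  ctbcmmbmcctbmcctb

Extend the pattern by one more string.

Replace each of the 17 characters of ctbcmmbmcctbmcctb in place — ctb cmm b ctb mc mc b mc ctb ctb cmm b mc ctb ctb cmm b — and concatenate.

ctbcmmbctbmcmcbmcctbctbcmmbmcctbctbcmmb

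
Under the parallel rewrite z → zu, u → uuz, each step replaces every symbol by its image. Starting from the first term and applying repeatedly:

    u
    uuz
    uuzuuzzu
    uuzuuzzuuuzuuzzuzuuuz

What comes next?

uuzuuzzuuuzuuzzuzuuuzuuzuuzzuuuzuuzzuzuuuzzuuuzuuzuuzzu

Replace each of the 21 characters of uuzuuzzuuuzuuzzuzuuuz in place — uuz uuz zu uuz uuz zu zu uuz uuz uuz zu uuz uuz zu zu uuz zu uuz uuz uuz zu — and concatenate.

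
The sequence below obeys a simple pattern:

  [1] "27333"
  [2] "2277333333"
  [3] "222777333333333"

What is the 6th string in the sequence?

222222777777333333333333333333

The n-th term is n 2's then n 7's then 3n 3's (n = 1, 2, …).
Setting n = 6 gives 6, 6, 18 characters in each block.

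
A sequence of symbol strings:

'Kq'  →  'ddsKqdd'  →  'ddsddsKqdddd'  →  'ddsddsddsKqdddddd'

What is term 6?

ddsddsddsddsddsKqdddddddddd

s(k+1) = dds·s(k)·dd, so each term gains dds as a prefix and dd as a suffix.
From ddsddsddsKqdddddd, 2 further steps: ddsddsddsKqdddddd → ddsddsddsddsKqdddddddd → (answer).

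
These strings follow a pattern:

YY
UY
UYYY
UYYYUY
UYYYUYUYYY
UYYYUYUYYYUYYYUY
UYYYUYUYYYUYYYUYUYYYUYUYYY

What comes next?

UYYYUYUYYYUYYYUYUYYYUYUYYYUYYYUYUYYYUYYYUY

From term 3 onward, concatenate the last term with the second-to-last: UY·YY = UYYY, UYYY·UY = UYYYUY, …
Continuing: UYYYUYUYYYUYYYUYUYYYUYUYYY · UYYYUYUYYYUYYYUY gives term 8.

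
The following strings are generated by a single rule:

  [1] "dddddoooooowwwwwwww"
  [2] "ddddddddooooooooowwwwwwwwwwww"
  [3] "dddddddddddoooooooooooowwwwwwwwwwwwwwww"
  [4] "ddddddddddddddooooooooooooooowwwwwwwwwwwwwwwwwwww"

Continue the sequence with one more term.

The n-th term is 3n-1 d's then 3n o's then 4n w's, where the shown terms are n = 2, 3, 4, 5.
At n = 6 the blocks have lengths 17, 18, 24.

dddddddddddddddddoooooooooooooooooowwwwwwwwwwwwwwwwwwwwwwww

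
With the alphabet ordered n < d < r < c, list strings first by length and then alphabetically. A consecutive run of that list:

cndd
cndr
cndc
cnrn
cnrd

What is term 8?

cncn

Continuing the enumeration 3 steps past cnrd: cnrd → cnrr → cnrc → (answer).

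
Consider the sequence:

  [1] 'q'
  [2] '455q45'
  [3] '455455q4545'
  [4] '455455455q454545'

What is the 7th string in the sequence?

455455455455455455q454545454545

s(k+1) = 455·s(k)·45, so each term gains 455 as a prefix and 45 as a suffix.
From 455455455q454545, 3 further steps: 455455455q454545 → 455455455455q45454545 → 455455455455455q4545454545 → (answer).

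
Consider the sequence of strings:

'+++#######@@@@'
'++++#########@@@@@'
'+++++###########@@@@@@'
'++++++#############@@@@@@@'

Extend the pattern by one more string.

Term n consists of n +'s, followed by 2n+1 #'s, followed by n+1 @'s, where the shown terms are n = 3, 4, 5, 6.
At n = 7 the blocks have lengths 7, 15, 8.

+++++++###############@@@@@@@@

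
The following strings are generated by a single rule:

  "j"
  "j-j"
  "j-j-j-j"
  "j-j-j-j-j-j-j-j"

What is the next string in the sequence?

s(k+1) = s(k)·-·s(k) — each term doubles the last with '-' between the halves.
Doubling j-j-j-j-j-j-j-j with '-' between the halves:

j-j-j-j-j-j-j-j-j-j-j-j-j-j-j-j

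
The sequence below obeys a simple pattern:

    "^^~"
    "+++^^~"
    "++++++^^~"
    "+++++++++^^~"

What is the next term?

++++++++++++^^~

Every step adds +++ at the front: s(k+1) = +++·s(k).
One more step from +++++++++^^~ gives the answer.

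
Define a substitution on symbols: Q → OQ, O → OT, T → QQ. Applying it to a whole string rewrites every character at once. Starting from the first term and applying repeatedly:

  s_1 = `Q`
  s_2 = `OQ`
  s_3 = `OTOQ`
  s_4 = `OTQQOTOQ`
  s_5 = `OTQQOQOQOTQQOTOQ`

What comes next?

OTQQOQOQOTOQOTOQOTQQOQOQOTQQOTOQ

Replace each of the 16 characters of OTQQOQOQOTQQOTOQ in place — OT QQ OQ OQ OT OQ OT OQ OT QQ OQ OQ OT QQ OT OQ — and concatenate.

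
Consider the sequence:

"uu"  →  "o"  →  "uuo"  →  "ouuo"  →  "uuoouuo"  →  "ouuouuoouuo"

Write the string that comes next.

uuoouuoouuouuoouuo

From term 3 onward, concatenate the second-to-last term with the last: uu·o = uuo, o·uuo = ouuo, …
So term 7 is uuoouuo·ouuouuoouuo.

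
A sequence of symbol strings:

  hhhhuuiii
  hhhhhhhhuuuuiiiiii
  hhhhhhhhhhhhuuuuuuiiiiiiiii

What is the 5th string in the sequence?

hhhhhhhhhhhhhhhhhhhhuuuuuuuuuuiiiiiiiiiiiiiii

Reading off run lengths: h runs 4, 8, 12; u runs 2, 4, 6; i runs 3, 6, 9 — each is linear in n (n = 1, 2, …).
Setting n = 5 gives 20, 10, 15 characters in each block.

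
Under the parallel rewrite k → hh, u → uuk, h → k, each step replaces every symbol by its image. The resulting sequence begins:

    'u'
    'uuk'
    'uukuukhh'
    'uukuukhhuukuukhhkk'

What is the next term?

uukuukhhuukuukhhkkuukuukhhuukuukhhkkhhhh

Applying the rule to each of the 18 symbols of uukuukhhuukuukhhkk gives the pieces uuk uuk hh uuk uuk hh k k uuk uuk hh uuk uuk hh k k hh hh, which concatenate to the answer.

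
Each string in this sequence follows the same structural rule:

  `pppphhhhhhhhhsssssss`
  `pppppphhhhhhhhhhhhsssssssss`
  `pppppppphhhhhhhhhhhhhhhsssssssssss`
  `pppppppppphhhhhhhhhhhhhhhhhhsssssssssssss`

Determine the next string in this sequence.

pppppppppppphhhhhhhhhhhhhhhhhhhhhsssssssssssssss

Term n consists of 2n p's, followed by 3n+3 h's, followed by 2n+3 s's, where the shown terms are n = 2, 3, 4, 5.
For the next term, n = 6, so the run lengths are 12, 21, 15.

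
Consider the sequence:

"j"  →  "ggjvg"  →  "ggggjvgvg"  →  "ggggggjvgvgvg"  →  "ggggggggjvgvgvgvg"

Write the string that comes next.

ggggggggggjvgvgvgvgvg

Every step adds gg to the front and vg to the end of the previous string.
One more step from ggggggggjvgvgvgvg gives the answer.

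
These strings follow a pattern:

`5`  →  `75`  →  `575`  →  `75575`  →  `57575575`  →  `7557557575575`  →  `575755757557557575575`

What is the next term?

This is a Fibonacci-style word recurrence s(k) = s(k−2)·s(k−1): e.g. 5·75 = 575.
So term 8 is 7557557575575·575755757557557575575.

7557557575575575755757557557575575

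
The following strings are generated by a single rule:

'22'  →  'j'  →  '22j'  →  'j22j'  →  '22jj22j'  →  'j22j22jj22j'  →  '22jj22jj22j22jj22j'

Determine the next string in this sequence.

j22j22jj22j22jj22jj22j22jj22j

This is a Fibonacci-style word recurrence s(k) = s(k−2)·s(k−1): e.g. 22·j = 22j.
Continuing: j22j22jj22j · 22jj22jj22j22jj22j gives term 8.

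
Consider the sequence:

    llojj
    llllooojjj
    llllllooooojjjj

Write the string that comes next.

Reading off run lengths: l runs 2, 4, 6; o runs 1, 3, 5; j runs 2, 3, 4 — each is linear in n (n = 1, 2, …).
At n = 4 the blocks have lengths 8, 7, 5.

llllllllooooooojjjjj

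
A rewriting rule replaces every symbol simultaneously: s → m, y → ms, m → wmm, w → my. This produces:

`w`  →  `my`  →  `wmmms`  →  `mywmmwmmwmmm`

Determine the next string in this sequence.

wmmmsmywmmwmmmywmmwmmmywmmwmmwmm

Rewriting each symbol of mywmmwmmwmmm: m→wmm, y→ms, w→my, m→wmm, m→wmm, w→my, m→wmm, m→wmm, w→my, m→wmm, m→wmm, m→wmm, which concatenates to wmm ms my wmm wmm my wmm wmm my wmm wmm wmm.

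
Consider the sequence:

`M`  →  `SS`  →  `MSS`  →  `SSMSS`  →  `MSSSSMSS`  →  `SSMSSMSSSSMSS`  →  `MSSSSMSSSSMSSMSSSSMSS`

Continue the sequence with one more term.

SSMSSMSSSSMSSMSSSSMSSSSMSSMSSSSMSS

This is a Fibonacci-style word recurrence s(k) = s(k−2)·s(k−1): e.g. M·SS = MSS.
Continuing: SSMSSMSSSSMSS · MSSSSMSSSSMSSMSSSSMSS gives term 8.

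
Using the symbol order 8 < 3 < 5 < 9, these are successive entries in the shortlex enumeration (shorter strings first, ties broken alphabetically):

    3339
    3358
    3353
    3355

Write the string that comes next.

3359

The successor of 3355 increments the rightmost position that isn't already 9 and resets every position after it to 8.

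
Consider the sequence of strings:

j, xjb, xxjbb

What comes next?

xxxjbbb

s(k+1) = x·s(k)·b, so each term gains x as a prefix and b as a suffix.
One more step from xxjbb gives the answer.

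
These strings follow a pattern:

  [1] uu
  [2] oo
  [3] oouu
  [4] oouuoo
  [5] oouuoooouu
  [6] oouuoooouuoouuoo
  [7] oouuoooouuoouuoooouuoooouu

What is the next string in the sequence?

Each term (from the third on) is the previous term followed by the one before it: term 3 = oo·uu = oouu.
Continuing: oouuoooouuoouuoooouuoooouu · oouuoooouuoouuoo gives term 8.

oouuoooouuoouuoooouuoooouuoouuoooouuoouuoo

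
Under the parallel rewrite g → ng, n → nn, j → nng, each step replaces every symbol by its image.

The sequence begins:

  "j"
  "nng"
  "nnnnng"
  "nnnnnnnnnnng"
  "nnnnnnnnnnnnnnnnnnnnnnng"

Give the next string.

Rewriting the 24 symbols of nnnnnnnnnnnnnnnnnnnnnnng one by one yields nn nn nn nn nn nn nn nn nn nn nn nn nn nn nn nn nn nn nn nn nn nn nn ng; concatenated:

nnnnnnnnnnnnnnnnnnnnnnnnnnnnnnnnnnnnnnnnnnnnnnng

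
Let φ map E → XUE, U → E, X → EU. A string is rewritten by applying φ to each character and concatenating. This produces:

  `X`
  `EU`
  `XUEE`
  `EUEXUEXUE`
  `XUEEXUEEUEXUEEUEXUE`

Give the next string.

EUEXUEXUEEUEXUEXUEEXUEEUEXUEXUEEXUEEUEXUE

Applying the rule to each of the 19 symbols of XUEEXUEEUEXUEEUEXUE gives the pieces EU E XUE XUE EU E XUE XUE E XUE EU E XUE XUE E XUE EU E XUE, which concatenate to the answer.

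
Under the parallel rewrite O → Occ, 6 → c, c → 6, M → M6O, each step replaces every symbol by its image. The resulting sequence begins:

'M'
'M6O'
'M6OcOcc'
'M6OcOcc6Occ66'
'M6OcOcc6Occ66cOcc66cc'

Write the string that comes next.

M6OcOcc6Occ66cOcc66cc6Occ66cc66

Replace each of the 21 characters of M6OcOcc6Occ66cOcc66cc in place — M6O c Occ 6 Occ 6 6 c Occ 6 6 c c 6 Occ 6 6 c c 6 6 — and concatenate.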